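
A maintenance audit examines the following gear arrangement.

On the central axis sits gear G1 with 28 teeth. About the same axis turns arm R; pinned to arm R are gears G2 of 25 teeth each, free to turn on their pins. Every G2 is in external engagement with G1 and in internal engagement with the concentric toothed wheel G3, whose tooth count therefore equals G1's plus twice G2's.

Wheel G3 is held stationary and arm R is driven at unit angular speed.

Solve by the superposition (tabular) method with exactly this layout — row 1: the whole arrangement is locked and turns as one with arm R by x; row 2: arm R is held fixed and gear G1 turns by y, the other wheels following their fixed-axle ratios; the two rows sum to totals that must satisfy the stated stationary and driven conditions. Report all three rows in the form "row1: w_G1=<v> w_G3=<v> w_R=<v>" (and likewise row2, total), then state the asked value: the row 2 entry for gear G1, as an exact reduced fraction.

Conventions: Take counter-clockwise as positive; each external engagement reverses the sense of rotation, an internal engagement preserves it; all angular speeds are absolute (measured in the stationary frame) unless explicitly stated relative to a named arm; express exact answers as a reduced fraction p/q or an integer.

row1: w_G1=1 w_G3=1 w_R=1
row2: w_G1=39/14 w_G3=-1 w_R=0
total: w_G1=53/14 w_G3=0 w_R=1
asked value: 39/14

recognized (axles ride arm R): planetary set, 28/25/78 teeth
row 1 (train locked, turned with arm): all members turn x
row 2: sun turns y, ring = −(28/78)·y, arm 0
boundary: total ω_ring = x − (28/78)·y = 0 and total ω_arm = x = 1  ⇒  y = 39/14, x = 1
row 2 ring = −(28/78)·39/14 = -1
totals (row 1 + row 2): sun 1 + 39/14 = 53/14, ring 1 + (-1) = 0, arm 1 + 0 = 1
asked cell (row2, sun) = 39/14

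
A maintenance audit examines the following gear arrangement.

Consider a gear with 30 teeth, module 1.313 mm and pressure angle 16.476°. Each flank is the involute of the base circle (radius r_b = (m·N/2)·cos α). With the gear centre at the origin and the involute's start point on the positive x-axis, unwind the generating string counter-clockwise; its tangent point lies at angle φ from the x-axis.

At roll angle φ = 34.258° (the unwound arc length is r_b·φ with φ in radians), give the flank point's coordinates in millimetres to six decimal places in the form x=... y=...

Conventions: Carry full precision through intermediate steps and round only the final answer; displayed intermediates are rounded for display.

x=21.966455 y=1.298187

single-mesh involute tooth geometry (30T wheel at module 1.313)
pitch radius r_p = m·N/2 = 1.313·30/2 = 19.695000
base radius r_b = r_p·cos α = 19.695000·cos 16.476° = 18.886296
roll angle φ = 34.258° = 0.59791490 rad
x = r_b·(cos φ + φ·sin φ) = 21.966455
y = r_b·(sin φ − φ·cos φ) = 1.298187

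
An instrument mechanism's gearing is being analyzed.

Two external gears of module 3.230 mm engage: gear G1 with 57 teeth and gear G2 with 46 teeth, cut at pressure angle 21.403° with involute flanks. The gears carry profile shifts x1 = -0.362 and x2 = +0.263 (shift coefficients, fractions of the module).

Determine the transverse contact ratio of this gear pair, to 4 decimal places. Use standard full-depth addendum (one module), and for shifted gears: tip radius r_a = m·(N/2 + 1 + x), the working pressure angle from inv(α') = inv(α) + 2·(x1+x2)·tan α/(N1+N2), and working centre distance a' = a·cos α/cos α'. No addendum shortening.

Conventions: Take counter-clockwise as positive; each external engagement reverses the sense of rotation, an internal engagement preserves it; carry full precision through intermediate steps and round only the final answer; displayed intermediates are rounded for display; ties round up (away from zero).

recognized (one external pair, fixed centres): single-mesh tooth geometry, m = 3.230, N1 = 57, N2 = 46
base radii: r_b1 = 85.706584, r_b2 = 69.166717
tip radii: r_a1 = 94.115740, r_a2 = 78.369490
inv(α') = inv(21.403°) + 2·(-0.362+0.263)·tan α/(57+46) = 0.01764983  ⇒  α' = 21.11784°
a' = a·cos α / cos α' = 166.3450·cos 21.403°/cos 21.11784° = 166.023191
action lengths: √(r_a1²−r_b1²) = 38.886423, √(r_a2²−r_b2²) = 36.847554
base pitch p_b = π·m·cos α = 9.447550
CR = (38.886423 + 36.847554 − 166.023191·sin 21.11784°)/9.447550 = 1.684873
contact ratio ≈ 1.6849

1.6849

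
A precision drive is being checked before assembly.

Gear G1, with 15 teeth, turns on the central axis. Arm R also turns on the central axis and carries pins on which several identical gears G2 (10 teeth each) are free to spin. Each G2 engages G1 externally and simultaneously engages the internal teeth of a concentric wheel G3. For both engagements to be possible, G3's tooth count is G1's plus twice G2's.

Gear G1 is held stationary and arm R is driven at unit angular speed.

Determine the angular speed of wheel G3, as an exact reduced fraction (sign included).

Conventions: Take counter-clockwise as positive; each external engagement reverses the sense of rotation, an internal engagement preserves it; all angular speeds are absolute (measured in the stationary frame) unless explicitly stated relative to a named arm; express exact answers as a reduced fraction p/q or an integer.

10/7

class = planetary set [G3 = 15+2·10 = 35; Willis about the carrier]
ring teeth: 15 + 2·10 = 35
15(ω_sun−ω_arm) = −35(ω_ring−ω_arm),  ω_sun = 0, ω_arm = 1
ω_ring = 1 − (15/35)(0−1) = 10/7
exact speed ratio = 10/7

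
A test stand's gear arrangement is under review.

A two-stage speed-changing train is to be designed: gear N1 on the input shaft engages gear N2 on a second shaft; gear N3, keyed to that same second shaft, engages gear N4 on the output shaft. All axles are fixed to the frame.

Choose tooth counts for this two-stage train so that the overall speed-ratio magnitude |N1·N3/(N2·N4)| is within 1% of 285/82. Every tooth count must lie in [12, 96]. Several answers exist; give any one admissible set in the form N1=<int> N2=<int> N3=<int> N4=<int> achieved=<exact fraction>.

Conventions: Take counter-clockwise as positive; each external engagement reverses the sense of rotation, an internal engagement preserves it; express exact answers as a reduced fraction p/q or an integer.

class = fixed-axis compound train [2-stage, 285/82 wanted]
target = 285/82 in lowest terms: an exact hit needs N1·N3 = k·285 and N2·N4 = k·82 for one integer k, every count in [12, 96]; additionally prefer no 1:1 stage (N1 ≠ N2, N3 ≠ N4)
k = 1…5: no 1:1-free in-range split of k·285 and k·82 into factor pairs; take k = 6
k = 6: N1·N3 = 1710 = 18·95, N2·N4 = 492 = 12·41
achieved = 18·95/(12·41) = 285/82; |achieved − target| = 0 ≤ 57/1640 ✓

N1=18 N2=12 N3=95 N4=41 achieved=285/82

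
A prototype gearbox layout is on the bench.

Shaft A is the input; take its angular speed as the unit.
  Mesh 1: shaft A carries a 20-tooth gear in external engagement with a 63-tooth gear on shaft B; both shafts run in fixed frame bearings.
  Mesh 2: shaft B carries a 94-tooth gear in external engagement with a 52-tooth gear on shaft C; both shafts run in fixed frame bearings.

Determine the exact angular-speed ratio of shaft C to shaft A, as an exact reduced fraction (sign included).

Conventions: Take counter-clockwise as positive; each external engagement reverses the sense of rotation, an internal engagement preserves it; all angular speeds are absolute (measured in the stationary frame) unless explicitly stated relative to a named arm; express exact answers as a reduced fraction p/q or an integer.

470/819

class = fixed-axis compound train [2 meshes; 2 ratios multiply, 2 sense flips]
mesh 1 [20T→63T]: running ratio 20/63, sense −
mesh 2 [94T→52T]: running ratio 470/819, sense +
ω_out/ω_in = 470/819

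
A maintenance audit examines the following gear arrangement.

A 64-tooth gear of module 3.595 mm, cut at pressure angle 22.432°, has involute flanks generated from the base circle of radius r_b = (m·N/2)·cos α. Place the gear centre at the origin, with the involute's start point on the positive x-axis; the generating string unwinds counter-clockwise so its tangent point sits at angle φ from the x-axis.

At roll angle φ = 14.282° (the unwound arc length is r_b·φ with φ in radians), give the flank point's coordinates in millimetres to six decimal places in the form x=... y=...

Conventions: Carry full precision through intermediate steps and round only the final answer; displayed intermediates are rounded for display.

recognized (one wheel, involute flank): single-mesh tooth geometry, m = 3.595, N = 64
pitch radius r_p = m·N/2 = 3.595·64/2 = 115.040000
base radius r_b = r_p·cos α = 115.040000·cos 22.432° = 106.335275
roll angle φ = 14.282° = 0.24926792 rad
x = r_b·(cos φ + φ·sin φ) = 109.587680
y = r_b·(sin φ − φ·cos φ) = 0.545575

x=109.587680 y=0.545575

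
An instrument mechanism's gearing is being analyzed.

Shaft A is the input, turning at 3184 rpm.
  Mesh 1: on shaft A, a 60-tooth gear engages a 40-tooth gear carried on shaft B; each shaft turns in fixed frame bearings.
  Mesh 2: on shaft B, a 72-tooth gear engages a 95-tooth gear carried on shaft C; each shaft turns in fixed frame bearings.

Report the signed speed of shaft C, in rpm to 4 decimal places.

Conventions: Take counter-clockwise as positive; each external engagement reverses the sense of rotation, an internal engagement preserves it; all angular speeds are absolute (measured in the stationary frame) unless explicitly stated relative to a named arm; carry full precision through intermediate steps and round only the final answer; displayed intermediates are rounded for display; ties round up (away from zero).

class = fixed-axis compound train [2 meshes; 2 ratios multiply, 2 sense flips]
mesh 1 [60T→40T]: ω = 3184.0000×60/40 = 4776.0000 rpm, sense flips to −
mesh 2 [72T→95T]: ω = 4776.0000×72/95 = 3619.7053 rpm, sense flips to +
signed output speed = +3619.7053 rpm

+3619.7053 rpm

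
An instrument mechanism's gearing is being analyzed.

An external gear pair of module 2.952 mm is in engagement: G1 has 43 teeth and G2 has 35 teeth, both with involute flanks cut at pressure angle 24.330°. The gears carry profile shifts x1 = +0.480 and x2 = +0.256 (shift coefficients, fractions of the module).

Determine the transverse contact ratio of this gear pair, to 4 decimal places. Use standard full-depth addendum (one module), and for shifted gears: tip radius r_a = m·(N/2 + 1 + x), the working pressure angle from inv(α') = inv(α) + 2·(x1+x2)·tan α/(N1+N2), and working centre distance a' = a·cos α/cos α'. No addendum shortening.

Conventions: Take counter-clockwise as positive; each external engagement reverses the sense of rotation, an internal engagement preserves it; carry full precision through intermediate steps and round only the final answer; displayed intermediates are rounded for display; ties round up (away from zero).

recognized (one external pair, fixed centres): single-mesh tooth geometry, m = 2.952, N1 = 43, N2 = 35
base radii: r_b1 = 57.831260, r_b2 = 47.071956
tip radii: r_a1 = 67.836960, r_a2 = 55.367712
inv(α') = inv(24.330°) + 2·(+0.480+0.256)·tan α/(43+35) = 0.03604204  ⇒  α' = 26.49370°
a' = a·cos α / cos α' = 115.1280·cos 24.330°/cos 26.49370° = 117.212470
action lengths: √(r_a1²−r_b1²) = 35.459816, √(r_a2²−r_b2²) = 29.151578
base pitch p_b = π·m·cos α = 8.450338
CR = (35.459816 + 29.151578 − 117.212470·sin 26.49370°)/8.450338 = 1.458282
contact ratio ≈ 1.4583

1.4583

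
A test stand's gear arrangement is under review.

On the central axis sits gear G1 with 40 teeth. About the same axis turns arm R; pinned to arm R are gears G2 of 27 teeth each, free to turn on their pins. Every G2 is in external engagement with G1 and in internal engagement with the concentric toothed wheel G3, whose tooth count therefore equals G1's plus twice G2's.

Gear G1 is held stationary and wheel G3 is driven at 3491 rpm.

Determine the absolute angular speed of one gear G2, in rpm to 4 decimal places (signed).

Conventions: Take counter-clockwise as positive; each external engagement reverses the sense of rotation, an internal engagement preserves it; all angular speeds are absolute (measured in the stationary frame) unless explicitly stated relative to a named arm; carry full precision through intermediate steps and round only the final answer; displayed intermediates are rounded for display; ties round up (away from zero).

class = planetary set [G3 = 40+2·27 = 94; Willis about the carrier]
normalise by the input: solve with ω_ring = 1, then scale by 3491 rpm
ring teeth: 40 + 2·27 = 94
40(ω_sun−ω_arm) = −94(ω_ring−ω_arm),  ω_sun = 0, ω_ring = 1
40(0−ω_arm) = −94(1−ω_arm)  ⇒  134·ω_arm = 94  ⇒  ω_arm = 47/67
sun–planet mesh: 40·(0−47/67) = −27·(ω_p−ω_arm)  ⇒  ω_p−ω_arm = 1880/1809
ω_p = 47/67 + 1880/1809 = 47/27
scale: ω_p = 47/27 × 3491 rpm = +6076.9259 rpm

+6076.9259 rpm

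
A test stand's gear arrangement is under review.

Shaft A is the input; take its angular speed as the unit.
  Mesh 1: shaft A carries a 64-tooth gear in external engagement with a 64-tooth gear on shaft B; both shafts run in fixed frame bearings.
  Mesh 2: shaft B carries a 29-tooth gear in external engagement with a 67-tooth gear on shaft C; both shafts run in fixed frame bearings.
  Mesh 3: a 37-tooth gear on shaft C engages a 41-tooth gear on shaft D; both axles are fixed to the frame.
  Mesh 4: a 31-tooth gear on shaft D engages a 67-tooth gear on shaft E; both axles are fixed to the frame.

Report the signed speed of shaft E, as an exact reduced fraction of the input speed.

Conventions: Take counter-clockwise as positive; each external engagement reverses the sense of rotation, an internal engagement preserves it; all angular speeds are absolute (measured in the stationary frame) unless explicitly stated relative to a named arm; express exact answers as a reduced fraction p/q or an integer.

33263/184049

4-mesh fixed-axis compound train (all bearings frame-fixed)
mesh 1 [64T→64T]: |ω|/ω_in = 1×64/64 = 1, sense flips to −
mesh 2 [29T→67T]: |ω|/ω_in = 1×29/67 = 29/67, sense flips to +
mesh 3 [37T→41T]: |ω|/ω_in = (29/67)×37/41 = 1073/2747, sense flips to −
mesh 4 [31T→67T]: |ω|/ω_in = (1073/2747)×31/67 = 33263/184049, sense flips to +
signed output speed (× input speed) = 33263/184049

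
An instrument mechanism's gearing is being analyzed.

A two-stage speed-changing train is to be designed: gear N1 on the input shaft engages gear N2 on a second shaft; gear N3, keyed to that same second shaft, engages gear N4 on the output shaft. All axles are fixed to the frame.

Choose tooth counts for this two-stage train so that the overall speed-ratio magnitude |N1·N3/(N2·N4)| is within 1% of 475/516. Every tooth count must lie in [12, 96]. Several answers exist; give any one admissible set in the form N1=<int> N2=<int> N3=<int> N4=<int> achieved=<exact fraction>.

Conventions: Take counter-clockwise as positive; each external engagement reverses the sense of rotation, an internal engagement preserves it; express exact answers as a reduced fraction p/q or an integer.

N1=19 N2=12 N3=25 N4=43 achieved=475/516

class = fixed-axis compound train [2-stage, 475/516 wanted]
target = 475/516 in lowest terms: an exact hit needs N1·N3 = k·475 and N2·N4 = k·516 for one integer k, every count in [12, 96]; additionally prefer no 1:1 stage (N1 ≠ N2, N3 ≠ N4)
k = 1: N1·N3 = 475 = 19·25, N2·N4 = 516 = 12·43
achieved = 19·25/(12·43) = 475/516; |achieved − target| = 0 ≤ 19/2064 ✓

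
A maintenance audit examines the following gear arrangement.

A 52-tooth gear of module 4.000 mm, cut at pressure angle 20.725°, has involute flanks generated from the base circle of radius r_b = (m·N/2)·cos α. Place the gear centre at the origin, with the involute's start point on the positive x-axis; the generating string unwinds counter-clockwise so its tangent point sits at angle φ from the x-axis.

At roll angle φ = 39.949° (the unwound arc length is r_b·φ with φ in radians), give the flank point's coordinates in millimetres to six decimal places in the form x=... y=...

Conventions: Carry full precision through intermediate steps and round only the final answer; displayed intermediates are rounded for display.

class = single-mesh tooth geometry [base-circle involute, m = 4.000, 52T]
pitch radius r_p = m·N/2 = 4.000·52/2 = 104.000000
base radius r_b = r_p·cos α = 104.000000·cos 20.725° = 97.270130
roll angle φ = 39.949° = 0.69724158 rad
x = r_b·(cos φ + φ·sin φ) = 118.116961
y = r_b·(sin φ − φ·cos φ) = 10.465169

x=118.116961 y=10.465169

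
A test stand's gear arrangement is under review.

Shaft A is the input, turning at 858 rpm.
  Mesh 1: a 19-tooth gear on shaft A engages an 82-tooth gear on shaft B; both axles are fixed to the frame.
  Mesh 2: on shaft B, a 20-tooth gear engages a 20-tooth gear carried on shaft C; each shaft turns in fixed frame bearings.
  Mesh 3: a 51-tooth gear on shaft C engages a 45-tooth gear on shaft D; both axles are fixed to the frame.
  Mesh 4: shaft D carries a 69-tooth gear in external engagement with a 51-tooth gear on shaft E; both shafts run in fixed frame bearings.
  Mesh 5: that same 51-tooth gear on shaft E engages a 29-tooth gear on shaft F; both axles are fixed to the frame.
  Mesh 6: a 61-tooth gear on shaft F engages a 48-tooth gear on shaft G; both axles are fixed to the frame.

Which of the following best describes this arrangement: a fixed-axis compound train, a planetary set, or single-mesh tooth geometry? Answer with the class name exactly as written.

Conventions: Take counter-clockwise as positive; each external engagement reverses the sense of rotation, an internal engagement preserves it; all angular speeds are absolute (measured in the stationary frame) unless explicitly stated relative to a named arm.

fixed-axis compound train

6-mesh fixed-axis compound train (all bearings frame-fixed)
classification: fixed-axis compound train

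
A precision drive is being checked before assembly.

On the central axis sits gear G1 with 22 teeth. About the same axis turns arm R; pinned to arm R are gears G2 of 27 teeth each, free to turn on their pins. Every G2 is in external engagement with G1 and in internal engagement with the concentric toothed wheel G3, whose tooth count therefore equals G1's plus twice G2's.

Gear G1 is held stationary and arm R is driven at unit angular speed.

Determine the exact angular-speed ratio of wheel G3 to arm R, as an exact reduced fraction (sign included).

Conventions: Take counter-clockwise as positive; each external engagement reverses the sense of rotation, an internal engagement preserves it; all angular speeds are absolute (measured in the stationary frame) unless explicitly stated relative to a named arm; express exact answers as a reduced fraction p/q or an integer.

topology: planetary set — G1 22T / G2 27T / G3 76T, arm = carrier (Willis)
ring teeth: 22 + 2·27 = 76
22(ω_sun−ω_arm) = −76(ω_ring−ω_arm),  ω_sun = 0, ω_arm = 1
ω_ring = 1 − (22/76)(0−1) = 49/38
ω_out/ω_in = 49/38

49/38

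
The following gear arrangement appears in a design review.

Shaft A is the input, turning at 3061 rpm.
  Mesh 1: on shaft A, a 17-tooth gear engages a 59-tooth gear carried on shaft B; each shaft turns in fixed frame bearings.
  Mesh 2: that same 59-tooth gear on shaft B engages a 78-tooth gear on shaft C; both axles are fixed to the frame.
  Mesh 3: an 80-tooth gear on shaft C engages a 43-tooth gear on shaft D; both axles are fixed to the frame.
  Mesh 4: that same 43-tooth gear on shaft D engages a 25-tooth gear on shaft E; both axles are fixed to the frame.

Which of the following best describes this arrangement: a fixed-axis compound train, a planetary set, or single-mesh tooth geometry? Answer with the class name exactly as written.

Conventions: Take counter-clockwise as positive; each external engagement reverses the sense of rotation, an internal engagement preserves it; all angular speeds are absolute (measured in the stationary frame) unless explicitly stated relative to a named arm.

fixed-axis compound train

class = fixed-axis compound train [4 meshes; 4 ratios multiply, 4 sense flips]
classification: fixed-axis compound train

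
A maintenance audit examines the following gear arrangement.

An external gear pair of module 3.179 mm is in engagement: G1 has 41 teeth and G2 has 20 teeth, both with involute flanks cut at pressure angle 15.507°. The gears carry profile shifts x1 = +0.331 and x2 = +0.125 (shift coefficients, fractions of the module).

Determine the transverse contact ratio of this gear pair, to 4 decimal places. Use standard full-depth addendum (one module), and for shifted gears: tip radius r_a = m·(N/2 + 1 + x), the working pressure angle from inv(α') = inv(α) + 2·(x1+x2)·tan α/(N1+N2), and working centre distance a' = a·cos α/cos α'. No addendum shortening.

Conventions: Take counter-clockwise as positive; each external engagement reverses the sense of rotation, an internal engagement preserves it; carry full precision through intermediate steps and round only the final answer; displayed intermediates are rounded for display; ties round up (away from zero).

1.7326

recognized (one external pair, fixed centres): single-mesh tooth geometry, m = 3.179, N1 = 41, N2 = 20
base radii: r_b1 = 62.797187, r_b2 = 30.632774
tip radii: r_a1 = 69.400749, r_a2 = 35.366375
inv(α') = inv(15.507°) + 2·(+0.331+0.125)·tan α/(41+20) = 0.01095611  ⇒  α' = 18.10553°
a' = a·cos α / cos α' = 96.9595·cos 15.507°/cos 18.10553° = 98.297069
action lengths: √(r_a1²−r_b1²) = 29.546190, √(r_a2²−r_b2²) = 17.675227
base pitch p_b = π·m·cos α = 9.623570
CR = (29.546190 + 17.675227 − 98.297069·sin 18.10553°)/9.623570 = 1.732601
contact ratio ≈ 1.7326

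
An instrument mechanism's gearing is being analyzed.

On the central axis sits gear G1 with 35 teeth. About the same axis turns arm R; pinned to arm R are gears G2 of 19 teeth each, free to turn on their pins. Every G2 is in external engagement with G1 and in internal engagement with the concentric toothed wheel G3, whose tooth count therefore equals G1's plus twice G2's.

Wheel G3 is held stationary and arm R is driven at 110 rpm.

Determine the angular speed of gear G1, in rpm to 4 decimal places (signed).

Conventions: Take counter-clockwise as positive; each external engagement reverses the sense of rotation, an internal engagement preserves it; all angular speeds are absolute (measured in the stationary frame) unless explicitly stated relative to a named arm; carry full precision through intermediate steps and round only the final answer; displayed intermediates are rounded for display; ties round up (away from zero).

+339.4286 rpm

planetary set (35T centre, 19T on arm, 73T internal) — Willis relation
normalise by the input: solve with ω_arm = 1, then scale by 110 rpm
ring teeth: 35 + 2·19 = 73
35(ω_sun−ω_arm) = −73(ω_ring−ω_arm),  ω_ring = 0, ω_arm = 1
ω_sun = 1 − (73/35)(0−1) = 108/35
scale: ω_sun = 108/35 × 110 rpm = +339.4286 rpm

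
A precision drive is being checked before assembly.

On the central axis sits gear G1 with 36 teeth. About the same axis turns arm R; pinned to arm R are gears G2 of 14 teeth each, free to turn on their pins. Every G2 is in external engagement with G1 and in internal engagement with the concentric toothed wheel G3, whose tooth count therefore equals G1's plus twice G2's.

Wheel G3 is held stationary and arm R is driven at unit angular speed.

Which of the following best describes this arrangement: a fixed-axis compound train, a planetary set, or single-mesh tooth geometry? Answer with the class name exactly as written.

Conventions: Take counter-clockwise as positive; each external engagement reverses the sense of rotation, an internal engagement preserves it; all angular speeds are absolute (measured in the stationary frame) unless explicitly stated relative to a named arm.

planetary set (36T centre, 14T on arm, 64T internal) — Willis relation
classification: planetary set

planetary set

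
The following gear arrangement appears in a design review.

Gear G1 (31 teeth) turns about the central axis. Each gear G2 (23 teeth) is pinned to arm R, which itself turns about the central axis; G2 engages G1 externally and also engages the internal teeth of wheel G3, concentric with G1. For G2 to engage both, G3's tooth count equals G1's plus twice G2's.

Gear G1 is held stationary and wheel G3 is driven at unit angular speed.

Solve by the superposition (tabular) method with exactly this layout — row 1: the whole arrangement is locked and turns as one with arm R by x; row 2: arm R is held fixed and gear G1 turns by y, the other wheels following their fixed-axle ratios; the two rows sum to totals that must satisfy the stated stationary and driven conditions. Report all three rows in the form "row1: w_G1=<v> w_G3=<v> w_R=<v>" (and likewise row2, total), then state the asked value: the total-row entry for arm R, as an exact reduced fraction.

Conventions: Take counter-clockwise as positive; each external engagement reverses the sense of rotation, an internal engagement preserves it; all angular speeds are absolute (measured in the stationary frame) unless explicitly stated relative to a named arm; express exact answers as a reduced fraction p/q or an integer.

row1: w_G1=77/108 w_G3=77/108 w_R=77/108
row2: w_G1=-77/108 w_G3=31/108 w_R=0
total: w_G1=0 w_G3=1 w_R=77/108
asked value: 77/108

topology: planetary set — G1 31T / G2 23T / G3 77T, arm = carrier (Willis)
superposition row 1 [locked train]: every member turns x
superposition row 2 [arm held]: sun y, ring −(31/77)·y, arm 0
boundary: total ω_sun = x + y = 0 and total ω_ring = x − (31/77)·y = 1  ⇒  y = -77/108, x = 77/108
row 2 ring = −(31/77)·(-77/108) = 31/108
totals (row 1 + row 2): sun 77/108 + (-77/108) = 0, ring 77/108 + 31/108 = 1, arm 77/108 + 0 = 77/108
asked cell (total, arm) = 77/108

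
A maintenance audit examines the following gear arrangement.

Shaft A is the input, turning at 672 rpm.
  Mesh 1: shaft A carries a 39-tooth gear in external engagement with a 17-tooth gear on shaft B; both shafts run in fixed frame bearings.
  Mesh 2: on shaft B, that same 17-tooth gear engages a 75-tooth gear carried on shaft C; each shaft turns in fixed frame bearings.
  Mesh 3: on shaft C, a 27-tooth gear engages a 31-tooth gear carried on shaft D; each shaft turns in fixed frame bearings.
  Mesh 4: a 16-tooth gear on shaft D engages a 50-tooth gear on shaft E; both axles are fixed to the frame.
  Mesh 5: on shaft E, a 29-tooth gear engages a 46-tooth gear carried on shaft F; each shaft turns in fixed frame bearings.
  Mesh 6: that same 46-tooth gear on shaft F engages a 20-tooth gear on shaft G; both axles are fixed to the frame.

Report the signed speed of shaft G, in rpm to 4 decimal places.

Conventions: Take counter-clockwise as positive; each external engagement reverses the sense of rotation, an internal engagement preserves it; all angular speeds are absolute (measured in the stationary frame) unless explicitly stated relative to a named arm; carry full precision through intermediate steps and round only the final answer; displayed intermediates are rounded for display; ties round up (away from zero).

6-mesh fixed-axis compound train (all bearings frame-fixed)
mesh 1 [39T→17T]: ω = 672.0000×39/17 = 1541.6471 rpm, sense flips to −
mesh 2 [17T→75T]: ω = 1541.6471×17/75 = 349.4400 rpm, sense flips to +
mesh 3 [27T→31T]: ω = 349.4400×27/31 = 304.3510 rpm, sense flips to −
mesh 4 [16T→50T]: ω = 304.3510×16/50 = 97.3923 rpm, sense flips to +
mesh 5 [29T→46T]: ω = 97.3923×29/46 = 61.3995 rpm, sense flips to −
mesh 6 [46T→20T]: ω = 61.3995×46/20 = 141.2188 rpm, sense flips to +
signed output speed = +141.2188 rpm

+141.2188 rpm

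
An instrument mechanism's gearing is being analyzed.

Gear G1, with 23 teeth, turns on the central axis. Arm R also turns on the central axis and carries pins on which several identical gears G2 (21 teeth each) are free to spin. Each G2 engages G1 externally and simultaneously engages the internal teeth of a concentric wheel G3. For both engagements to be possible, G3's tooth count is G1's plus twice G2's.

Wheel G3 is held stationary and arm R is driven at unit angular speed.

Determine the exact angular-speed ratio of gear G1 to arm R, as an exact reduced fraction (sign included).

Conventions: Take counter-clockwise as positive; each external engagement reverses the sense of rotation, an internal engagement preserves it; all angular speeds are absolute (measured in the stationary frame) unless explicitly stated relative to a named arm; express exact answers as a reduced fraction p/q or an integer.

class = planetary set [G3 = 23+2·21 = 65; Willis about the carrier]
ring teeth: 23 + 2·21 = 65
23(ω_sun−ω_arm) = −65(ω_ring−ω_arm),  ω_ring = 0, ω_arm = 1
ω_sun = 1 − (65/23)(0−1) = 88/23
ω_out/ω_in = 88/23

88/23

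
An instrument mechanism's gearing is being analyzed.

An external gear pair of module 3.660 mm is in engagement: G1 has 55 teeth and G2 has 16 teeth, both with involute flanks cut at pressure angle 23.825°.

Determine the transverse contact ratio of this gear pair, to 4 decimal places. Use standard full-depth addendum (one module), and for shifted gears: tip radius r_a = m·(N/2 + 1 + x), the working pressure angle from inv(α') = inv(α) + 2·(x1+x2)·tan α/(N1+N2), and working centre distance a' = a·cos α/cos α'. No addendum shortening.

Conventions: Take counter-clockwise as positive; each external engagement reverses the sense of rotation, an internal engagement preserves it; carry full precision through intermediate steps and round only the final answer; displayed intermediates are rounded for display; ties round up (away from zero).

1.4936

recognized (one external pair, fixed centres): single-mesh tooth geometry, m = 3.660, N1 = 55, N2 = 16
base radii: r_b1 = 92.072959, r_b2 = 26.784861
tip radii: r_a1 = 104.310000, r_a2 = 32.940000
no profile shift: α' = α, a' = a
action lengths: √(r_a1²−r_b1²) = 49.021896, √(r_a2²−r_b2²) = 19.173284
base pitch p_b = π·m·cos α = 10.518390
CR = (49.021896 + 19.173284 − 129.930000·sin 23.82500°)/10.518390 = 1.493639
contact ratio ≈ 1.4936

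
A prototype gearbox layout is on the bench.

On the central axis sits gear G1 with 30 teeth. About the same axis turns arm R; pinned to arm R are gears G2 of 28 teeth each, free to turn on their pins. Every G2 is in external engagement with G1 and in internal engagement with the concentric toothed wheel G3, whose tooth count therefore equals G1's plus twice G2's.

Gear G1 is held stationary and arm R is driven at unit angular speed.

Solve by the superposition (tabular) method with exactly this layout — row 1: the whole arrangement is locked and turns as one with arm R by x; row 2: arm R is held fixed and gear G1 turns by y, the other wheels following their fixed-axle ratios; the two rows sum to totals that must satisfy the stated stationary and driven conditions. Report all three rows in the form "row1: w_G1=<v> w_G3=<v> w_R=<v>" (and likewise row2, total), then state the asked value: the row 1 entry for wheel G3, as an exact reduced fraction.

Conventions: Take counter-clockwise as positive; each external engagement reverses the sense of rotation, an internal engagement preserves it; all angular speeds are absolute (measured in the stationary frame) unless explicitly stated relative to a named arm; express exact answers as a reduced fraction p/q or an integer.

row1: w_G1=1 w_G3=1 w_R=1
row2: w_G1=-1 w_G3=15/43 w_R=0
total: w_G1=0 w_G3=58/43 w_R=1
asked value: 1

planetary set (30T centre, 28T on arm, 86T internal) — Willis relation
row 1: whole set turns with the arm by x
row 2: sun turns y, ring = −(30/86)·y, arm 0
boundary: total ω_sun = x + y = 0 and total ω_arm = x = 1  ⇒  y = -1, x = 1
row 2 ring = −(30/86)·(-1) = 15/43
totals (row 1 + row 2): sun 1 + (-1) = 0, ring 1 + 15/43 = 58/43, arm 1 + 0 = 1
asked cell (row1, ring) = 1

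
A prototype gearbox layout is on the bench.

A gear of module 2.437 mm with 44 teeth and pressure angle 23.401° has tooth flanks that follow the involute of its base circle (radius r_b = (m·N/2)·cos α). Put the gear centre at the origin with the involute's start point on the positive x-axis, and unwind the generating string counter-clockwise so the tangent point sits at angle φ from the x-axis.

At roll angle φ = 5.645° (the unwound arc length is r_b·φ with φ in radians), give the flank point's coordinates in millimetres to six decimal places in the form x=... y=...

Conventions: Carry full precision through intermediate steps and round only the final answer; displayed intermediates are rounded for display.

x=49.442357 y=0.015670

single-mesh involute tooth geometry (44T wheel at module 2.437)
pitch radius r_p = m·N/2 = 2.437·44/2 = 53.614000
base radius r_b = r_p·cos α = 53.614000·cos 23.401° = 49.204125
roll angle φ = 5.645° = 0.09852384 rad
x = r_b·(cos φ + φ·sin φ) = 49.442357
y = r_b·(sin φ − φ·cos φ) = 0.015670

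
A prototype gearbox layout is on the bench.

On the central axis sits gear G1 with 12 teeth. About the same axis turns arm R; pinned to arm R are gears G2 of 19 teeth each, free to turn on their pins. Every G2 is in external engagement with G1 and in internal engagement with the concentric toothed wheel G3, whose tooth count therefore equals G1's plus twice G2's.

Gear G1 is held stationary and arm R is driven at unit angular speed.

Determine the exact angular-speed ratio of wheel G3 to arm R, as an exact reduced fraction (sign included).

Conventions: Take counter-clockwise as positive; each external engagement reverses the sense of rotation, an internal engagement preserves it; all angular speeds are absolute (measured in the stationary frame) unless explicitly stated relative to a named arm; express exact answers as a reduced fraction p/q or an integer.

31/25

planetary set (12T centre, 19T on arm, 50T internal) — Willis relation
ring teeth: 12 + 2·19 = 50
12(ω_sun−ω_arm) = −50(ω_ring−ω_arm),  ω_sun = 0, ω_arm = 1
ω_ring = 1 − (12/50)(0−1) = 31/25
ω_out/ω_in = 31/25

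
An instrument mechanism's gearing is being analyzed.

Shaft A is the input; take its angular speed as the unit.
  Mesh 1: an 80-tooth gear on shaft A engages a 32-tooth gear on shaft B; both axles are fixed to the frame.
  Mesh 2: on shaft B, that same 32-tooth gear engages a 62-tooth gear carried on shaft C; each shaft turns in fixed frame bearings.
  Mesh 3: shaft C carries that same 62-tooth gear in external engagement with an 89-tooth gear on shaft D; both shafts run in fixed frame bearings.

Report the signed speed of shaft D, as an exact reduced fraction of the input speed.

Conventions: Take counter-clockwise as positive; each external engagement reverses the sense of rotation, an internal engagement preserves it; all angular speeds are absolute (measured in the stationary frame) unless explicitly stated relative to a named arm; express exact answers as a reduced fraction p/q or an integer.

3-mesh fixed-axis compound train (all bearings frame-fixed)
mesh 1 [80T→32T]: |ω|/ω_in = 1×80/32 = 5/2, sense flips to −
mesh 2 [32T→62T]: |ω|/ω_in = (5/2)×32/62 = 40/31, sense flips to +
mesh 3 [62T→89T]: |ω|/ω_in = (40/31)×62/89 = 80/89, sense flips to −
signed output speed (× input speed) = -80/89

-80/89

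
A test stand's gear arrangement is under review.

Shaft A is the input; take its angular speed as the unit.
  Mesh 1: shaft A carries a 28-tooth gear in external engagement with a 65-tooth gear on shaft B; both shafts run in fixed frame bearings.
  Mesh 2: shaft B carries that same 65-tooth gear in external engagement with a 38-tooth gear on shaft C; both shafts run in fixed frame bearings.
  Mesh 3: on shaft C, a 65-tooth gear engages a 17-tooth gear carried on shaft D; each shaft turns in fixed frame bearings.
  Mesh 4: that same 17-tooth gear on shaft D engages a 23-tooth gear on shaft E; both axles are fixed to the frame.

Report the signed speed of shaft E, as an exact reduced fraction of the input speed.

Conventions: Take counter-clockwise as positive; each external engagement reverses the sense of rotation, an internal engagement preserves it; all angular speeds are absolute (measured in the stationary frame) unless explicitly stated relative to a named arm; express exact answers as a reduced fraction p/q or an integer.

4-mesh fixed-axis compound train (all bearings frame-fixed)
mesh 1 [28T→65T]: |ω|/ω_in = 1×28/65 = 28/65, sense flips to −
mesh 2 [65T→38T]: |ω|/ω_in = (28/65)×65/38 = 14/19, sense flips to +
mesh 3 [65T→17T]: |ω|/ω_in = (14/19)×65/17 = 910/323, sense flips to −
mesh 4 [17T→23T]: |ω|/ω_in = (910/323)×17/23 = 910/437, sense flips to +
signed output speed (× input speed) = 910/437

910/437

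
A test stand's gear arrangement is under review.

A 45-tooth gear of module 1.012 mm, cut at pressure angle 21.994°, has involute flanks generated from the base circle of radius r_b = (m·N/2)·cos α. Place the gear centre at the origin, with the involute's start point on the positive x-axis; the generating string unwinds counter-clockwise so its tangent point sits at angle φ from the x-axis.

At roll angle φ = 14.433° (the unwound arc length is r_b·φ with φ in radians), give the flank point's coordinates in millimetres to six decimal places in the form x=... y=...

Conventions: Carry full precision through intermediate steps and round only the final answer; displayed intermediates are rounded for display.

topology: single-mesh involute geometry — m = 1.012, N = 45
pitch radius r_p = m·N/2 = 1.012·45/2 = 22.770000
base radius r_b = r_p·cos α = 22.770000·cos 21.994° = 21.112869
roll angle φ = 14.433° = 0.25190337 rad
x = r_b·(cos φ + φ·sin φ) = 21.772142
y = r_b·(sin φ − φ·cos φ) = 0.111781

x=21.772142 y=0.111781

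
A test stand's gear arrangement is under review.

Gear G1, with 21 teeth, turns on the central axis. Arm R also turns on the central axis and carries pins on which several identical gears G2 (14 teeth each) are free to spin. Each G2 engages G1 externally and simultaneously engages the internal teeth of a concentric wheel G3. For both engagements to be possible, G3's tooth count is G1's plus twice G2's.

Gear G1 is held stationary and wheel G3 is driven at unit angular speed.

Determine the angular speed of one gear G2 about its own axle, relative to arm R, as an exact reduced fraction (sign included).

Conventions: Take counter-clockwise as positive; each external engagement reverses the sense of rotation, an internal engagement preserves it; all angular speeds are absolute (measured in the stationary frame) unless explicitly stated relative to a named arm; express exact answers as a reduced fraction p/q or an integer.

recognized (axles ride arm R): planetary set, 21/14/49 teeth
ring teeth: 21 + 2·14 = 49
21(ω_sun−ω_arm) = −49(ω_ring−ω_arm),  ω_sun = 0, ω_ring = 1
21(0−ω_arm) = −49(1−ω_arm)  ⇒  70·ω_arm = 49  ⇒  ω_arm = 7/10
sun–planet mesh: 21·(0−7/10) = −14·(ω_p−ω_arm)  ⇒  ω_p−ω_arm = 21/20
exact speed ratio = 21/20

21/20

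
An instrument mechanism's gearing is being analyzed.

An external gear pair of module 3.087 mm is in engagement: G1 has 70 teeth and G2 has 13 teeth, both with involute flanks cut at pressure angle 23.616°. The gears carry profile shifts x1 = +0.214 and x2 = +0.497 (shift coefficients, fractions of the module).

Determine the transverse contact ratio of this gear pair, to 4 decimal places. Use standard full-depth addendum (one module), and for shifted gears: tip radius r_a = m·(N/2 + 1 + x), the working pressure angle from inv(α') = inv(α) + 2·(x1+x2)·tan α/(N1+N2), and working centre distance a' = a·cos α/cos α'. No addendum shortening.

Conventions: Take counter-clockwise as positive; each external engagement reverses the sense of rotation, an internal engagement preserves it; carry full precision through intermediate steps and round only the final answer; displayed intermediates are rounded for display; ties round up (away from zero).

single-mesh involute tooth geometry (70T engaging 13T at module 3.087)
base radii: r_b1 = 98.996328, r_b2 = 18.385032
tip radii: r_a1 = 111.792618, r_a2 = 24.686739
inv(α') = inv(23.616°) + 2·(+0.214+0.497)·tan α/(70+13) = 0.03253561  ⇒  α' = 25.65482°
a' = a·cos α / cos α' = 128.1105·cos 23.616°/cos 25.65482° = 130.218467
action lengths: √(r_a1²−r_b1²) = 51.935696, √(r_a2²−r_b2²) = 16.475001
base pitch p_b = π·m·cos α = 8.885890
CR = (51.935696 + 16.475001 − 130.218467·sin 25.65482°)/8.885890 = 1.354149
contact ratio ≈ 1.3541

1.3541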